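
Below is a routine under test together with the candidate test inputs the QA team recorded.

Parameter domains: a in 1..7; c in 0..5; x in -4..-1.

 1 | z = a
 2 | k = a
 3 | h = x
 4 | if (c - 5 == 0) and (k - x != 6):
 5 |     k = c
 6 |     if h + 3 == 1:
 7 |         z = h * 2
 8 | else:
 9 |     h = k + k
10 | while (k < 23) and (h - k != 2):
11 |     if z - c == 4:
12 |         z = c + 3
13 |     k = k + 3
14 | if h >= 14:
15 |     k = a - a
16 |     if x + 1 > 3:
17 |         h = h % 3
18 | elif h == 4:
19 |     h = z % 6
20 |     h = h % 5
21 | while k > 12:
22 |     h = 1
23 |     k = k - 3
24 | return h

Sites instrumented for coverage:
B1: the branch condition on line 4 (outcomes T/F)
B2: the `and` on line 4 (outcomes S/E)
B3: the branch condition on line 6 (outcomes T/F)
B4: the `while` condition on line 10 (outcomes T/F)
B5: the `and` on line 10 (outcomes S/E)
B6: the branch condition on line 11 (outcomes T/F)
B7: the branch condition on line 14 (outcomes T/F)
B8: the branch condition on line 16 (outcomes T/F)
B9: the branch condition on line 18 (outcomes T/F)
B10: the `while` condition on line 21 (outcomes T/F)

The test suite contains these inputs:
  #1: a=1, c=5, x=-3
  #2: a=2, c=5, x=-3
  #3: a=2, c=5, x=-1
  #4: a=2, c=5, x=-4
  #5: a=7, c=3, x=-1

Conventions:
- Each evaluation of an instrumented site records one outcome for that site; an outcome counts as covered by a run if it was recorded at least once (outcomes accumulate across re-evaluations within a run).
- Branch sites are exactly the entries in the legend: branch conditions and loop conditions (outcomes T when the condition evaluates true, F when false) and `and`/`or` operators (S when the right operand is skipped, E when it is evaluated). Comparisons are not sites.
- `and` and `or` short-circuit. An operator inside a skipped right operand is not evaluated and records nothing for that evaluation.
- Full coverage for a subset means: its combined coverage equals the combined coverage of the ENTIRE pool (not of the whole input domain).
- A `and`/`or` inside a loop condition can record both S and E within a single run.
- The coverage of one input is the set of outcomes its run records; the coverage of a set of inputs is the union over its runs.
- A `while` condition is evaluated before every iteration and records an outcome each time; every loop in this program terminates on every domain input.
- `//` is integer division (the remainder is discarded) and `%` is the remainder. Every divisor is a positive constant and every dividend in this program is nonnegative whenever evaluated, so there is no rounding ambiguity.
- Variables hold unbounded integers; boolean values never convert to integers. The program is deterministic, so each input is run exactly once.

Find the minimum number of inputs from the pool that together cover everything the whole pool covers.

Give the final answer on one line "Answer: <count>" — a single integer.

input #1 (a=1, c=5, x=-3): events B2->E, B1->T, B3->F, B5->E, B4->T, B6->F, B5->E, B4->T, B6->F, B5->E, B4->T, B6->F, B5->E, B4->T, ...; covers B1=T, B2=E, B3=F, B4=T, B4=F, B5=S, B5=E, B6=F, B7=F, B9=F, B10=T, B10=F
input #2 (a=2, c=5, x=-3): events B2->E, B1->T, B3->F, B5->E, B4->T, B6->F, B5->E, B4->T, B6->F, B5->E, B4->T, B6->F, B5->E, B4->T, ...; covers B1=T, B2=E, B3=F, B4=T, B4=F, B5=S, B5=E, B6=F, B7=F, B9=F, B10=T, B10=F
input #3 (a=2, c=5, x=-1): events B2->E, B1->T, B3->F, B5->E, B4->T, B6->F, B5->E, B4->T, B6->F, B5->E, B4->T, B6->F, B5->E, B4->T, ...; covers B1=T, B2=E, B3=F, B4=T, B4=F, B5=S, B5=E, B6=F, B7=F, B9=F, B10=T, B10=F
input #4 (a=2, c=5, x=-4): events B2->E, B1->F, B5->E, B4->F, B7->F, B9->T, B10->F; covers B1=F, B2=E, B4=F, B5=E, B7=F, B9=T, B10=F
input #5 (a=7, c=3, x=-1): events B2->S, B1->F, B5->E, B4->T, B6->T, B5->E, B4->T, B6->F, B5->E, B4->T, B6->F, B5->E, B4->T, B6->F, ...; covers B1=F, B2=S, B4=T, B4=F, B5=S, B5=E, B6=T, B6=F, B7=T, B8=F, B10=F
union over all inputs: B1=T, B1=F, B2=S, B2=E, B3=F, B4=T, B4=F, B5=S, B5=E, B6=T, B6=F, B7=T, B7=F, B8=F, B9=T, B9=F, B10=T, B10=F (18 outcomes)
every size-1 subset falls short of the 18 outcomes (best: 12/18)
every size-2 subset falls short of the 18 outcomes (best: 17/18)
inputs {1, 4, 5} (size 3) cover everything; no size-3 subset with a lexicographically smaller index list covers all 18

Answer: 3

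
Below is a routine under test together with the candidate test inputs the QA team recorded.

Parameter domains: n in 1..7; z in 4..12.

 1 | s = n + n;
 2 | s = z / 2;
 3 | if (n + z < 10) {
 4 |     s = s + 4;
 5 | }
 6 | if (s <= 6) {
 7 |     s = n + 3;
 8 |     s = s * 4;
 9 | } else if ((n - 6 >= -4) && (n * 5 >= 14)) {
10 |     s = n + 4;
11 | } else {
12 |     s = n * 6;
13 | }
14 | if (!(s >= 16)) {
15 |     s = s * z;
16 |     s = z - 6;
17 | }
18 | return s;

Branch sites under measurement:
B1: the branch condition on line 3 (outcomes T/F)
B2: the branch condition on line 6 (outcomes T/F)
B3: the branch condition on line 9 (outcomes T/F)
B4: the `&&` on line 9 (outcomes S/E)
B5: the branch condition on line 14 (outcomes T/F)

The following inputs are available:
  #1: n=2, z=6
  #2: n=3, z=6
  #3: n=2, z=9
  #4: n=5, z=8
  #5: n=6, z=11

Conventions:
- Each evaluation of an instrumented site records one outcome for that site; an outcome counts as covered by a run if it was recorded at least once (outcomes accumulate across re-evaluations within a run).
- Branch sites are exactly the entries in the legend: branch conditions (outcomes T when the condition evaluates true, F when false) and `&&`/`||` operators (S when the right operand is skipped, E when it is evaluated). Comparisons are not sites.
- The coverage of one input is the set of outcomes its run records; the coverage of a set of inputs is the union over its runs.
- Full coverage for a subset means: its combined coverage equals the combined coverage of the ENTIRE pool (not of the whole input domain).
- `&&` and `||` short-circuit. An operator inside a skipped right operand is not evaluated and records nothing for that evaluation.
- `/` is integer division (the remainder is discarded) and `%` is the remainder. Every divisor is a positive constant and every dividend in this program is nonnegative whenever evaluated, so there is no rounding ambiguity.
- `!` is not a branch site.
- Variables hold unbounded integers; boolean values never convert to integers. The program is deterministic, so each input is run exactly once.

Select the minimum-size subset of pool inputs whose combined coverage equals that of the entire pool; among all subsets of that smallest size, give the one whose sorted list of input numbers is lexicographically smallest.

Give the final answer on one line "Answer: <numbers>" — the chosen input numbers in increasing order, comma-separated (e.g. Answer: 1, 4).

test 1 (n=2, z=6) fires B1->T, B2->F, B4->E, B3->F, B5->T; hits B1=T, B2=F, B3=F, B4=E, B5=T
test 2 (n=3, z=6) fires B1->T, B2->F, B4->E, B3->T, B5->T; hits B1=T, B2=F, B3=T, B4=E, B5=T
test 3 (n=2, z=9) fires B1->F, B2->T, B5->F; hits B1=F, B2=T, B5=F
test 4 (n=5, z=8) fires B1->F, B2->T, B5->F; hits B1=F, B2=T, B5=F
test 5 (n=6, z=11) fires B1->F, B2->T, B5->F; hits B1=F, B2=T, B5=F
the full pool covers 9 outcomes: B1=T, B1=F, B2=T, B2=F, B3=T, B3=F, B4=E, B5=T, B5=F
every size-1 subset falls short of the 9 outcomes (best: 5/9)
every size-2 subset falls short of the 9 outcomes (best: 8/9)
the canonical winner is {1, 2, 3}: size 3, full 9-outcome coverage, earliest index list among size-3 covers

Answer: 1, 2, 3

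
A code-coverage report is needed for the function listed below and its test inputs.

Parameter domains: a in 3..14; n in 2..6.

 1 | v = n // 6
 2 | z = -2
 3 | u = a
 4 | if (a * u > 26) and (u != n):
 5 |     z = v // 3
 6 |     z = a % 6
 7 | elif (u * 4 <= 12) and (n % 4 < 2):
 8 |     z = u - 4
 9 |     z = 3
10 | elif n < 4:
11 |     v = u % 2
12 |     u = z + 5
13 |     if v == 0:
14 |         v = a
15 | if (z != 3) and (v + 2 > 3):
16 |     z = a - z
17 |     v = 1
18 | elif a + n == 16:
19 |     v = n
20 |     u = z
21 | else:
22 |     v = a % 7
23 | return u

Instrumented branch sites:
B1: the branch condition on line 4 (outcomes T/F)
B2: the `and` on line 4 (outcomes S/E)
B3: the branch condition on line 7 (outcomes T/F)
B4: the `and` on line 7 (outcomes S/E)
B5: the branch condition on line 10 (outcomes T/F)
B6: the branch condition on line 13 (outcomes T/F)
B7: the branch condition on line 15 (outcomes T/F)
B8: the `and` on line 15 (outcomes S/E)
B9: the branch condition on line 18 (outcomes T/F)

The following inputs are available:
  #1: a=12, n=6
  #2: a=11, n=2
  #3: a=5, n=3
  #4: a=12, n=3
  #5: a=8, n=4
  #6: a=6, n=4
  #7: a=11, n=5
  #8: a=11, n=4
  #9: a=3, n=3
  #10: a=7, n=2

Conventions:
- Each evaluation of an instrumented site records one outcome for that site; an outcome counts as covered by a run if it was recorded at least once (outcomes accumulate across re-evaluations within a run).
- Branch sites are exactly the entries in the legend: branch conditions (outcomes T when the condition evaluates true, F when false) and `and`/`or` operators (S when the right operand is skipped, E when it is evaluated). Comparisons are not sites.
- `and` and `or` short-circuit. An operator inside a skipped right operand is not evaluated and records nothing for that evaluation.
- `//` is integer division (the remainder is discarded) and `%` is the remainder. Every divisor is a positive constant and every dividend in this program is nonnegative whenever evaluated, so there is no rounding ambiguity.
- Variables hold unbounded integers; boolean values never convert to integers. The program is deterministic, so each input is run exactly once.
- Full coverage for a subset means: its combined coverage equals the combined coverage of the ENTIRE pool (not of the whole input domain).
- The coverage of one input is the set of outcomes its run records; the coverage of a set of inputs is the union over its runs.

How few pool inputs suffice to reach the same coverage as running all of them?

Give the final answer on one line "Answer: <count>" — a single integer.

#1 (a=12, n=6) -> B2->E, B1->T, B8->E, B7->F, B9->F; covered: B1=T, B2=E, B7=F, B8=E, B9=F
#2 (a=11, n=2) -> B2->E, B1->T, B8->E, B7->F, B9->F; covered: B1=T, B2=E, B7=F, B8=E, B9=F
#3 (a=5, n=3) -> B2->S, B1->F, B4->S, B3->F, B5->T, B6->F, B8->E, B7->F, B9->F; covered: B1=F, B2=S, B3=F, B4=S, B5=T, B6=F, B7=F, B8=E, B9=F
#4 (a=12, n=3) -> B2->E, B1->T, B8->E, B7->F, B9->F; covered: B1=T, B2=E, B7=F, B8=E, B9=F
#5 (a=8, n=4) -> B2->E, B1->T, B8->E, B7->F, B9->F; covered: B1=T, B2=E, B7=F, B8=E, B9=F
#6 (a=6, n=4) -> B2->E, B1->T, B8->E, B7->F, B9->F; covered: B1=T, B2=E, B7=F, B8=E, B9=F
#7 (a=11, n=5) -> B2->E, B1->T, B8->E, B7->F, B9->T; covered: B1=T, B2=E, B7=F, B8=E, B9=T
#8 (a=11, n=4) -> B2->E, B1->T, B8->E, B7->F, B9->F; covered: B1=T, B2=E, B7=F, B8=E, B9=F
#9 (a=3, n=3) -> B2->S, B1->F, B4->E, B3->F, B5->T, B6->F, B8->E, B7->F, B9->F; covered: B1=F, B2=S, B3=F, B4=E, B5=T, B6=F, B7=F, B8=E, B9=F
#10 (a=7, n=2) -> B2->E, B1->T, B8->E, B7->F, B9->F; covered: B1=T, B2=E, B7=F, B8=E, B9=F
union over all inputs: B1=T, B1=F, B2=S, B2=E, B3=F, B4=S, B4=E, B5=T, B6=F, B7=F, B8=E, B9=T, B9=F (13 outcomes)
no size-1 subset reaches all 13 outcomes (best union: 9/13)
no size-2 subset reaches all 13 outcomes (best union: 12/13)
the canonical winner is {3, 7, 9}: size 3, full 13-outcome coverage, earliest index list among size-3 covers

Answer: 3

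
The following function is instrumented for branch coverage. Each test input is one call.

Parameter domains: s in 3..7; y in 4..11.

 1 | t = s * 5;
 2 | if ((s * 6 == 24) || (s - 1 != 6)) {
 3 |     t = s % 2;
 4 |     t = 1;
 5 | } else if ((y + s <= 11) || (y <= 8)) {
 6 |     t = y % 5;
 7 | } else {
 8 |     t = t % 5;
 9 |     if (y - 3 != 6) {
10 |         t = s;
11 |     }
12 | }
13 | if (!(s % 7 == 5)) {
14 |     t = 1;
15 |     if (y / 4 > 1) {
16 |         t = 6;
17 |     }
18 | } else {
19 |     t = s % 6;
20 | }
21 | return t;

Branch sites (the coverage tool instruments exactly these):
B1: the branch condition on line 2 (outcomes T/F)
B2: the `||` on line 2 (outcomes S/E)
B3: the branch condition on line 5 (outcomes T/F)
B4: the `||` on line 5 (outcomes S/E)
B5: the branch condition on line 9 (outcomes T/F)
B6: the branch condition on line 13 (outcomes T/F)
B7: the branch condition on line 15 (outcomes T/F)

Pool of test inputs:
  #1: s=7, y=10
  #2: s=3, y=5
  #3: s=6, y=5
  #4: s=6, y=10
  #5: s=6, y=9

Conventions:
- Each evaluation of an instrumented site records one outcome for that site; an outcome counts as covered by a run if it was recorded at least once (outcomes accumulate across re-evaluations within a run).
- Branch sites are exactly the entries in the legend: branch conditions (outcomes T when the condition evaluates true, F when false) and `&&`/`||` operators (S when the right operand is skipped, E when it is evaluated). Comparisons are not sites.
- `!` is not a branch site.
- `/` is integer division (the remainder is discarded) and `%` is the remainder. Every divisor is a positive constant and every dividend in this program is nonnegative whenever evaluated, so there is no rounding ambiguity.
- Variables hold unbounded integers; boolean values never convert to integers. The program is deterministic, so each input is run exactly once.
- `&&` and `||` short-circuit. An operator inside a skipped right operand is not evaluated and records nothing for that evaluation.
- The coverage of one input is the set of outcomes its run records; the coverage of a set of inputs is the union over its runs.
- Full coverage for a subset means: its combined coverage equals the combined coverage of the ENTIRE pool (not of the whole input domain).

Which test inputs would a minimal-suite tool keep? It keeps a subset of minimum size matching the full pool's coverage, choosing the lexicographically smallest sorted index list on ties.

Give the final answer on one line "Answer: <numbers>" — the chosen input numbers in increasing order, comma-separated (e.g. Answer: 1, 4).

#1 (s=7, y=10) -> covered: B1=F, B2=E, B3=F, B4=E, B5=T, B6=T, B7=T
#2 (s=3, y=5) -> covered: B1=T, B2=E, B6=T, B7=F
#3 (s=6, y=5) -> covered: B1=T, B2=E, B6=T, B7=F
#4 (s=6, y=10) -> covered: B1=T, B2=E, B6=T, B7=T
#5 (s=6, y=9) -> covered: B1=T, B2=E, B6=T, B7=T
the full pool covers 9 outcomes: B1=T, B1=F, B2=E, B3=F, B4=E, B5=T, B6=T, B7=T, B7=F
no size-1 subset reaches all 9 outcomes (best union: 7/9)
size 2: inputs {1, 2} cover all 9 outcomes, and no lexicographically smaller subset of this size does

Answer: 1, 2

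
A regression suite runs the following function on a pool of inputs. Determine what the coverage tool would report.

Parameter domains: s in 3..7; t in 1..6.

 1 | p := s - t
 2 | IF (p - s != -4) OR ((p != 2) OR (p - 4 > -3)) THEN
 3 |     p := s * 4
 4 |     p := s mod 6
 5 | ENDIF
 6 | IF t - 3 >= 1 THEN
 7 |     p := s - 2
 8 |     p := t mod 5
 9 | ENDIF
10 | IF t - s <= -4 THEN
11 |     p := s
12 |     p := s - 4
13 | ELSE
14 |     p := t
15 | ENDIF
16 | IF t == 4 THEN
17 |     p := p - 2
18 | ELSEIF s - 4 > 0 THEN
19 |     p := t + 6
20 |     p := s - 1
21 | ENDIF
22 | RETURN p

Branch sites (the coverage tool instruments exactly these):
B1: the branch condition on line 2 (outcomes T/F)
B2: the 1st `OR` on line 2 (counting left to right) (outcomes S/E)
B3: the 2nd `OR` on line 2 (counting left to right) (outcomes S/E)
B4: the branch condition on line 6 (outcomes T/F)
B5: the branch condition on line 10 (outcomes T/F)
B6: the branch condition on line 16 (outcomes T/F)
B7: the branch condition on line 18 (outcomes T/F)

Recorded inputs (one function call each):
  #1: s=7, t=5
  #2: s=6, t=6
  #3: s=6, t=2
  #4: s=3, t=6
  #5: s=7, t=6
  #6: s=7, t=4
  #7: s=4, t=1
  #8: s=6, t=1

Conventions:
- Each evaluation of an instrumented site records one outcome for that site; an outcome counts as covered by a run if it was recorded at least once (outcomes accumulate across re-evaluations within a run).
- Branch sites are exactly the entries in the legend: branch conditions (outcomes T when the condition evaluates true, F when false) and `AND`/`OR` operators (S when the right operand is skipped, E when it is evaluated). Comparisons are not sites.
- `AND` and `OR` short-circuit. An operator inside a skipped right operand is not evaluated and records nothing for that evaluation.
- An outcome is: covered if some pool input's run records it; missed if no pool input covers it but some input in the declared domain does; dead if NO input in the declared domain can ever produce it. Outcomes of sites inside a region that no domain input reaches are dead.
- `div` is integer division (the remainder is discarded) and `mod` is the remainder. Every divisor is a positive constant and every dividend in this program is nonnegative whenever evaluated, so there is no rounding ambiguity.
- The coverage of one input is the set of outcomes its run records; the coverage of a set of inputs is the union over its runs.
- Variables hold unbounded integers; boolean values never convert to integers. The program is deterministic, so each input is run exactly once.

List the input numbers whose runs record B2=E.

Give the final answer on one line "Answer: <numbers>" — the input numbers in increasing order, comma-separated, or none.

input #1 (s=7, t=5): does not record B2=E
input #2 (s=6, t=6): does not record B2=E
input #3 (s=6, t=2): does not record B2=E
input #4 (s=3, t=6): does not record B2=E
input #5 (s=7, t=6): does not record B2=E
input #6 (s=7, t=4): records B2=E
input #7 (s=4, t=1): does not record B2=E
input #8 (s=6, t=1): does not record B2=E

Answer: 6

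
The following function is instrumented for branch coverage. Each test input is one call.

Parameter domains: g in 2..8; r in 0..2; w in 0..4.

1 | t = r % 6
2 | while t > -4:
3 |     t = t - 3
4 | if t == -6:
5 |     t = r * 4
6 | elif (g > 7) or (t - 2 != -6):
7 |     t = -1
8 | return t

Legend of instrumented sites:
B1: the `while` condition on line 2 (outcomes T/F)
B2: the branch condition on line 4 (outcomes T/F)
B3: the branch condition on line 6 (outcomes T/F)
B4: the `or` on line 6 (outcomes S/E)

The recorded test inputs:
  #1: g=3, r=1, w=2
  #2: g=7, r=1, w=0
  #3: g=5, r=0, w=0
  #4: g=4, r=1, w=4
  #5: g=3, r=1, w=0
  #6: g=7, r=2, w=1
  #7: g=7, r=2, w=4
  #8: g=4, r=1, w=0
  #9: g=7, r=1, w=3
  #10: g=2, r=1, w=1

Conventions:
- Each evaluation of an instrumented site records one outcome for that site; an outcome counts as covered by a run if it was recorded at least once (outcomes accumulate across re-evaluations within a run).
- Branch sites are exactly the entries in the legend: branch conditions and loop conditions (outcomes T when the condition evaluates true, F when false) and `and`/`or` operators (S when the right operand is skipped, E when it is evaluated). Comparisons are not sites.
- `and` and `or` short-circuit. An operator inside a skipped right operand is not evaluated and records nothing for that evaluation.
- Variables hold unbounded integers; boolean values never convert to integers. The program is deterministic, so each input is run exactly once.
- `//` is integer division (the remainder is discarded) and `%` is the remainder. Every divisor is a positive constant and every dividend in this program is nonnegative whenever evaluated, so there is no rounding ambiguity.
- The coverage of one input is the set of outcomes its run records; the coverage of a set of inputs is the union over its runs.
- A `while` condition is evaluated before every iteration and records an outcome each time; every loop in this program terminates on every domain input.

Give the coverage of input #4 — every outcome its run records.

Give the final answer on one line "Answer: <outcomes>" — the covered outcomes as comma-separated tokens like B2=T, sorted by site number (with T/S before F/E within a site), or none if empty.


Running input #4 (g=4, r=1, w=4), event by event:
  B1->T, B1->T, B1->F, B2->F, B4->E, B3->T
distinct outcomes covered: B1=T, B1=F, B2=F, B3=T, B4=E
Answer: B1=T, B1=F, B2=F, B3=T, B4=E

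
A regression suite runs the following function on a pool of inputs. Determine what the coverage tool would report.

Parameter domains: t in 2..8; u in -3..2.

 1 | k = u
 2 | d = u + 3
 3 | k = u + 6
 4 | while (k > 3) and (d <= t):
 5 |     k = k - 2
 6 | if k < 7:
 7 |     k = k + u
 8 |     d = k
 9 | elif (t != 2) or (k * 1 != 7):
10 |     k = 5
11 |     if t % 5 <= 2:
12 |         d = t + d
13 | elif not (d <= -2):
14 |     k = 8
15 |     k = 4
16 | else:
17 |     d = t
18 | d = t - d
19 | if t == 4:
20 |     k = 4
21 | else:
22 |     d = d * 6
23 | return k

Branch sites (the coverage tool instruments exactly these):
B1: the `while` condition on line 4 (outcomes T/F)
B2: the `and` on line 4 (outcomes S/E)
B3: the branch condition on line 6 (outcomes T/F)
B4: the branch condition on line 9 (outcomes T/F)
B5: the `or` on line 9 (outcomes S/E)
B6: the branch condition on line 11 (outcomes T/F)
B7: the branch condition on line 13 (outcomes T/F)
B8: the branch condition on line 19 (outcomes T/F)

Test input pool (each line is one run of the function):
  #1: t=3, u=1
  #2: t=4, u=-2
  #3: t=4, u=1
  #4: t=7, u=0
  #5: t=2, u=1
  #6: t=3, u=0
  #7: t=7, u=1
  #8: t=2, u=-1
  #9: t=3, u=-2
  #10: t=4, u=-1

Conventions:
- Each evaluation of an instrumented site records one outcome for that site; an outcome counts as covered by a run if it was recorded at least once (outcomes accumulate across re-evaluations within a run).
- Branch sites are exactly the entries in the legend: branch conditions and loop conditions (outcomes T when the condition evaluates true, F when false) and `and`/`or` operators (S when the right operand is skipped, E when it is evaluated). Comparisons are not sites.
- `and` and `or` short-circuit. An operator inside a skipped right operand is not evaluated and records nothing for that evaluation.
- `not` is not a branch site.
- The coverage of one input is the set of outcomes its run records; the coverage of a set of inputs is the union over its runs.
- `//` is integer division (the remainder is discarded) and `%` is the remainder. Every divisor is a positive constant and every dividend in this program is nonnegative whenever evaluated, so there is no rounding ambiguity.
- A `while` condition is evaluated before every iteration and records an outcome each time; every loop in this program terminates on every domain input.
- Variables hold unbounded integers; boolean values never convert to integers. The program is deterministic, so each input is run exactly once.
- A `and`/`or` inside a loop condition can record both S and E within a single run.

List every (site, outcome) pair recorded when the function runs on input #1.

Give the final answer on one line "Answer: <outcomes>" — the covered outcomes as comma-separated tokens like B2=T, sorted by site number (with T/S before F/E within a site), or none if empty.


Event log for input #1 (t=3, u=1):
  B2->E, B1->F, B3->F, B5->S, B4->T, B6->F, B8->F
as a set, this run covers: B1=F, B2=E, B3=F, B4=T, B5=S, B6=F, B8=F
Answer: B1=F, B2=E, B3=F, B4=T, B5=S, B6=F, B8=F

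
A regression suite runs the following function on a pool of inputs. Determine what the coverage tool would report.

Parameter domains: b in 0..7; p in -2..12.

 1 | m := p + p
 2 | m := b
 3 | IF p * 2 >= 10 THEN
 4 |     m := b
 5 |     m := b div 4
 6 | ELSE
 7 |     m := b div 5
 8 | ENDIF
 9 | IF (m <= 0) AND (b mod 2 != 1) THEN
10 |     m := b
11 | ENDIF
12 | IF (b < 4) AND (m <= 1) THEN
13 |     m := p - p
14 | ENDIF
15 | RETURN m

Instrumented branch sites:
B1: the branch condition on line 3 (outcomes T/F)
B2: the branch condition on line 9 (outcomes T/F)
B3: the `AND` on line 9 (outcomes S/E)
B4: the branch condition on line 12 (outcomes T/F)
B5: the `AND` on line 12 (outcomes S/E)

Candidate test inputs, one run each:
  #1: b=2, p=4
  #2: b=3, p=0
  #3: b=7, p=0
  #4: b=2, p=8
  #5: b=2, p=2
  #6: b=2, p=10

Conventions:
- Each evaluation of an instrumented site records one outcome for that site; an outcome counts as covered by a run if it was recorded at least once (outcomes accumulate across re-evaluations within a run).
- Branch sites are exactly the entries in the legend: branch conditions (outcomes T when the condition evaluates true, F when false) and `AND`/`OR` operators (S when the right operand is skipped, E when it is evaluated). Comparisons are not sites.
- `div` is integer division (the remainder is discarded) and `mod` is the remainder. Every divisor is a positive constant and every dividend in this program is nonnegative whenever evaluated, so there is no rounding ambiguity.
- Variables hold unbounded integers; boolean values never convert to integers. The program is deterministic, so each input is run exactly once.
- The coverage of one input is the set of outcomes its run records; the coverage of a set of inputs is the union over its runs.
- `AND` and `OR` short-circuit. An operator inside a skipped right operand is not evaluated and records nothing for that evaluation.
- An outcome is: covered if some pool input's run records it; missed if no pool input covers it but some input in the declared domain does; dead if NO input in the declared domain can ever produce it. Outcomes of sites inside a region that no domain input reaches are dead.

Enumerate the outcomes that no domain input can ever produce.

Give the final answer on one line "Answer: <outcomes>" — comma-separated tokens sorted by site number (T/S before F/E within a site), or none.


exhaustive pass over the 120-input domain:
  reachable outcomes have witnesses, e.g. B1=T (e.g. b=0, p=5), B1=F (e.g. b=0, p=-2), B2=T (e.g. b=0, p=-2), B2=F (e.g. b=1, p=-2)
Answer: none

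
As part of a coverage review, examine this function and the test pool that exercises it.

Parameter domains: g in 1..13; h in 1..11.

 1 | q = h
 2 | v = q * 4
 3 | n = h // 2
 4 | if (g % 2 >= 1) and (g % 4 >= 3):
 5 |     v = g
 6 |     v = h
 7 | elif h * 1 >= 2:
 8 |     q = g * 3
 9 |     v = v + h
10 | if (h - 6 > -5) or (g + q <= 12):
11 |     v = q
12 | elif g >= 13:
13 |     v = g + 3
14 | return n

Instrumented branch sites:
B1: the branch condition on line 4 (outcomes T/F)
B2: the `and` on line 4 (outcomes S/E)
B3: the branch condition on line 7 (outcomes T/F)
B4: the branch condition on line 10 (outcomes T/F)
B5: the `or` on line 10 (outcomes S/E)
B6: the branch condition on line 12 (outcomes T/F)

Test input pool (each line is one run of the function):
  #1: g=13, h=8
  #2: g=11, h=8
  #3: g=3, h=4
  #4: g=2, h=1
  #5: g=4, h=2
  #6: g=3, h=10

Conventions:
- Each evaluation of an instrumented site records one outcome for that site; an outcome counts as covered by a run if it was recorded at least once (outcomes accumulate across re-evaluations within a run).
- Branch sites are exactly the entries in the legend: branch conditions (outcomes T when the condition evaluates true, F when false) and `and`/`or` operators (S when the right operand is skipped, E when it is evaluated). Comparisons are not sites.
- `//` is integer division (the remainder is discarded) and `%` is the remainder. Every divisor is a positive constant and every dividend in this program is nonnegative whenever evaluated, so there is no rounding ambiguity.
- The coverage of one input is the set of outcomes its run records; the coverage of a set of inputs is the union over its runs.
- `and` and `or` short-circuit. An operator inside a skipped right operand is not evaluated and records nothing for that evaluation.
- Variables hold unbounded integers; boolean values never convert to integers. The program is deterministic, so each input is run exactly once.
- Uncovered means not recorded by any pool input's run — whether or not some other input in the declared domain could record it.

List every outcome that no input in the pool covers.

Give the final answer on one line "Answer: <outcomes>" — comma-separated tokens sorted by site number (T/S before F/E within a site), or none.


input #1 (g=13, h=8): covers B1=F, B2=E, B3=T, B4=T, B5=S
input #2 (g=11, h=8): covers B1=T, B2=E, B4=T, B5=S
input #3 (g=3, h=4): covers B1=T, B2=E, B4=T, B5=S
input #4 (g=2, h=1): covers B1=F, B2=S, B3=F, B4=T, B5=E
input #5 (g=4, h=2): covers B1=F, B2=S, B3=T, B4=T, B5=S
input #6 (g=3, h=10): covers B1=T, B2=E, B4=T, B5=S
union over the pool: B1=T, B1=F, B2=S, B2=E, B3=T, B3=F, B4=T, B5=S, B5=E
uncovered (3 of 12): B4=F, B6=T, B6=F
Answer: B4=F, B6=T, B6=F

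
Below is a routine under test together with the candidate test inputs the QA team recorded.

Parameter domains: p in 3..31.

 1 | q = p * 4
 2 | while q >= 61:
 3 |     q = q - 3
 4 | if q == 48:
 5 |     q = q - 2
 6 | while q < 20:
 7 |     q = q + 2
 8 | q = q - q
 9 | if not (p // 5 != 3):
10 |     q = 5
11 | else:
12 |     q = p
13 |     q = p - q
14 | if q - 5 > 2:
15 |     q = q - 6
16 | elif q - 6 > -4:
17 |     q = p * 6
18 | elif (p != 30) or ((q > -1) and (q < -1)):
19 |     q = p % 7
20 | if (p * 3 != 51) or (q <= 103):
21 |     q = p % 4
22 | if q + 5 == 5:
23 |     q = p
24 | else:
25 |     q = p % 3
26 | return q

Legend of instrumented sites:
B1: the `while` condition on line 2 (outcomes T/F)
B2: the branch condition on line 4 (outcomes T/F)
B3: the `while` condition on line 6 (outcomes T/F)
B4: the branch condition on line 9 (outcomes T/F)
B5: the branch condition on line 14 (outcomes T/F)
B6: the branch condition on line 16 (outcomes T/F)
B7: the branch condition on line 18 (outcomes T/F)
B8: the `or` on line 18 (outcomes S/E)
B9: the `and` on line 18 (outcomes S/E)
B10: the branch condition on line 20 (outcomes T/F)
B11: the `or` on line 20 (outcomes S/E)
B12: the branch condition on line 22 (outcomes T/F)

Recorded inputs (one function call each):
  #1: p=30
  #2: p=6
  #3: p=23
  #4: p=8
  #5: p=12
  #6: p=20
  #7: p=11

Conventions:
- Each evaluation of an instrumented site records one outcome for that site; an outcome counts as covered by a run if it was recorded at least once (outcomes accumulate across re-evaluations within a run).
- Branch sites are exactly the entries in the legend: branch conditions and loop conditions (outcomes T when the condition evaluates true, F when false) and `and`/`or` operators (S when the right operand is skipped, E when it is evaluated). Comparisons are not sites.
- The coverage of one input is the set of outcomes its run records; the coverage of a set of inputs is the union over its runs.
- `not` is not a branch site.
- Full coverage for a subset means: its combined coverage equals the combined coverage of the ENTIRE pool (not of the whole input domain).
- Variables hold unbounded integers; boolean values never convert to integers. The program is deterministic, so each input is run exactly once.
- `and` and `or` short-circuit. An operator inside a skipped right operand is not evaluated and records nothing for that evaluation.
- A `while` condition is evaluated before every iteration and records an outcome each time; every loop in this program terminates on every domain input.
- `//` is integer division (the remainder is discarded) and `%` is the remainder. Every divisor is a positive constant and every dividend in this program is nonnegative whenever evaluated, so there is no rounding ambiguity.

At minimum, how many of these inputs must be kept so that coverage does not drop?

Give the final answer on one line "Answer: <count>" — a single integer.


input #1, p=30: events B1->T, B1->T, B1->T, B1->T, B1->T, B1->T, B1->T, B1->T, B1->T, B1->T, B1->T, B1->T, B1->T, B1->T, ...; outcomes B1=T, B1=F, B2=F, B3=F, B4=F, B5=F, B6=F, B7=F, B8=E, B9=E, B10=T, B11=S, B12=F
input #2, p=6: events B1->F, B2->F, B3->F, B4->F, B5->F, B6->F, B8->S, B7->T, B11->S, B10->T, B12->F; outcomes B1=F, B2=F, B3=F, B4=F, B5=F, B6=F, B7=T, B8=S, B10=T, B11=S, B12=F
input #3, p=23: events B1->T, B1->T, B1->T, B1->T, B1->T, B1->T, B1->T, B1->T, B1->T, B1->T, B1->T, B1->F, B2->F, B3->F, ...; outcomes B1=T, B1=F, B2=F, B3=F, B4=F, B5=F, B6=F, B7=T, B8=S, B10=T, B11=S, B12=F
input #4, p=8: events B1->F, B2->F, B3->F, B4->F, B5->F, B6->F, B8->S, B7->T, B11->S, B10->T, B12->T; outcomes B1=F, B2=F, B3=F, B4=F, B5=F, B6=F, B7=T, B8=S, B10=T, B11=S, B12=T
input #5, p=12: events B1->F, B2->T, B3->F, B4->F, B5->F, B6->F, B8->S, B7->T, B11->S, B10->T, B12->T; outcomes B1=F, B2=T, B3=F, B4=F, B5=F, B6=F, B7=T, B8=S, B10=T, B11=S, B12=T
input #6, p=20: events B1->T, B1->T, B1->T, B1->T, B1->T, B1->T, B1->T, B1->F, B2->F, B3->F, B4->F, B5->F, B6->F, B8->S, ...; outcomes B1=T, B1=F, B2=F, B3=F, B4=F, B5=F, B6=F, B7=T, B8=S, B10=T, B11=S, B12=T
input #7, p=11: events B1->F, B2->F, B3->F, B4->F, B5->F, B6->F, B8->S, B7->T, B11->S, B10->T, B12->F; outcomes B1=F, B2=F, B3=F, B4=F, B5=F, B6=F, B7=T, B8=S, B10=T, B11=S, B12=F
pool-wide coverage (17 outcomes): B1=T, B1=F, B2=T, B2=F, B3=F, B4=F, B5=F, B6=F, B7=T, B7=F, B8=S, B8=E, B9=E, B10=T, B11=S, B12=T, B12=F
every size-1 subset falls short of the 17 outcomes (best: 13/17)
inputs {1, 5} (size 2) cover everything; no size-2 subset with a lexicographically smaller index list covers all 17
Answer: 2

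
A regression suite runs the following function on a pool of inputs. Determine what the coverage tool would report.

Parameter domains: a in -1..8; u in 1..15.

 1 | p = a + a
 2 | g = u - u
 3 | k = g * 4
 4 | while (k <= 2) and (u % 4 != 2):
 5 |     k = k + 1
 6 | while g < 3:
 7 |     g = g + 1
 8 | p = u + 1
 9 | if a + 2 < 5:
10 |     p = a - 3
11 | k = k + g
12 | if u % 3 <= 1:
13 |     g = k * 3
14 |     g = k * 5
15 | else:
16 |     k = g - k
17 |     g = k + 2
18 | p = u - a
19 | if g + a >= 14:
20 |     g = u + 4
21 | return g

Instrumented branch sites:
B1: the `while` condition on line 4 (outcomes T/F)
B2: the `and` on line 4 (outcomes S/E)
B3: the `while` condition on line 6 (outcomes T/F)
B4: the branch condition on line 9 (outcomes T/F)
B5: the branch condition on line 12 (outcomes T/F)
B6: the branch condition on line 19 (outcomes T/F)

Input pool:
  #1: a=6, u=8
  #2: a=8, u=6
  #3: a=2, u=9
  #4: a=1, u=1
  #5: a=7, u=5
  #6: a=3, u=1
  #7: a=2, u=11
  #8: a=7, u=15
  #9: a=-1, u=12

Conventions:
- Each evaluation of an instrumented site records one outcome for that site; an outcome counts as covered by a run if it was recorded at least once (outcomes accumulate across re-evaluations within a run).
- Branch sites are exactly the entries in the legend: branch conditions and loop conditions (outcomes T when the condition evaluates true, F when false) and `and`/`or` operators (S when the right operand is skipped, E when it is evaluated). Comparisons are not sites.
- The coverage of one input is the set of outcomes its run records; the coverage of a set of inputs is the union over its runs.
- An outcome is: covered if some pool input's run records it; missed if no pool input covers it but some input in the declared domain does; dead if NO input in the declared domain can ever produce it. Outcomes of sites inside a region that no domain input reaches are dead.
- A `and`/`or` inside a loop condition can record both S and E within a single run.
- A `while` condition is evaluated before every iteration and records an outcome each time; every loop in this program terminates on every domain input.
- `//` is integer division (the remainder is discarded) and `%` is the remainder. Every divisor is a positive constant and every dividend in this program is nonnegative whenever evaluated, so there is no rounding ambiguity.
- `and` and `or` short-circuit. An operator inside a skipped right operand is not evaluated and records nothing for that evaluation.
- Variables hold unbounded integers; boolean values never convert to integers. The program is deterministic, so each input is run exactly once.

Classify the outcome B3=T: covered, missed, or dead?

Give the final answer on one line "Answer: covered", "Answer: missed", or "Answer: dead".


B3=T is recorded by pool input(s) 1, 2, 3, 4, 5, 6, 7, 8, 9 -> covered
Answer: covered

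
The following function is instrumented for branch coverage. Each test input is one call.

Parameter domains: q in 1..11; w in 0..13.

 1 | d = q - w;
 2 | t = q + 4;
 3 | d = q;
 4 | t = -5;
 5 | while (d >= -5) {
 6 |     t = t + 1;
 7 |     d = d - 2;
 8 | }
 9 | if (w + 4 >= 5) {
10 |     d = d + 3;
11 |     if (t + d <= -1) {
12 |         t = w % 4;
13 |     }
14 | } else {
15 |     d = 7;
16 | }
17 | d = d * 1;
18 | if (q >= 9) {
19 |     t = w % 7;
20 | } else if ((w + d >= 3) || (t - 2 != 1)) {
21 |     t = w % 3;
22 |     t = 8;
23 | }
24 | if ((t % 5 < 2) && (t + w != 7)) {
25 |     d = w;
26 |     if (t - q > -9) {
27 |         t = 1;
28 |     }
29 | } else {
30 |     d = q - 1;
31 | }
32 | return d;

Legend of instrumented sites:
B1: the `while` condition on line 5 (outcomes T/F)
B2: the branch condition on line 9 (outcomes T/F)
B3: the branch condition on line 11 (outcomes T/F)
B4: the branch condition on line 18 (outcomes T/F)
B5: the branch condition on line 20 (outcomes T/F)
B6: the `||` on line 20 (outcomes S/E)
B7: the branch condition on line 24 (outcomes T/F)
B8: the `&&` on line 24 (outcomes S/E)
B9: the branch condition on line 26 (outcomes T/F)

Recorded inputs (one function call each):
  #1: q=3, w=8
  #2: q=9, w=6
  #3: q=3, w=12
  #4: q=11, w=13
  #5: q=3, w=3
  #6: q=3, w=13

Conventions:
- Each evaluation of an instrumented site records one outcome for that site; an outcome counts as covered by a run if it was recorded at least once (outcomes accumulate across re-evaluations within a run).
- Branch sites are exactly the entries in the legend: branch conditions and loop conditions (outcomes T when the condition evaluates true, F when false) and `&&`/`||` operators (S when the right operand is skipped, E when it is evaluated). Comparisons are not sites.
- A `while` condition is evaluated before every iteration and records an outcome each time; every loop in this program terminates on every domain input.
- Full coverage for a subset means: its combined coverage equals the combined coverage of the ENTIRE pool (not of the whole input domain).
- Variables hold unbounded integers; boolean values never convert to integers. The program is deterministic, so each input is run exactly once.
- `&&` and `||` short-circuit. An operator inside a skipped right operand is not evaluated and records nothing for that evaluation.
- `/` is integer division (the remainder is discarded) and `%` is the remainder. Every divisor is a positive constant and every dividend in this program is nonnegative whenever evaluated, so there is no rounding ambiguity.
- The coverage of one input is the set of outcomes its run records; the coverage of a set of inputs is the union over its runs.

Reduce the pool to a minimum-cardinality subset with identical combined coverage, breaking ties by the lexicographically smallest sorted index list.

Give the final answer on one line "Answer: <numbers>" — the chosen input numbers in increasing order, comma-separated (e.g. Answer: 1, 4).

test 1 (q=3, w=8) hits B1=T, B1=F, B2=T, B3=T, B4=F, B5=T, B6=S, B7=F, B8=S
test 2 (q=9, w=6) hits B1=T, B1=F, B2=T, B3=T, B4=T, B7=T, B8=E, B9=T
test 3 (q=3, w=12) hits B1=T, B1=F, B2=T, B3=T, B4=F, B5=T, B6=S, B7=F, B8=S
test 4 (q=11, w=13) hits B1=T, B1=F, B2=T, B3=F, B4=T, B7=T, B8=E, B9=T
test 5 (q=3, w=3) hits B1=T, B1=F, B2=T, B3=T, B4=F, B5=F, B6=E, B7=F, B8=S
test 6 (q=3, w=13) hits B1=T, B1=F, B2=T, B3=T, B4=F, B5=T, B6=S, B7=F, B8=S
the full pool covers 16 outcomes: B1=T, B1=F, B2=T, B3=T, B3=F, B4=T, B4=F, B5=T, B5=F, B6=S, B6=E, B7=T, B7=F, B8=S, B8=E, B9=T
checked all size-1 subsets: none covers 16 outcomes (max 9/16)
checked all size-2 subsets: none covers 16 outcomes (max 14/16)
at size 3, {1, 4, 5} reaches all 16 outcomes; every lexicographically earlier size-3 subset fails

Answer: 1, 4, 5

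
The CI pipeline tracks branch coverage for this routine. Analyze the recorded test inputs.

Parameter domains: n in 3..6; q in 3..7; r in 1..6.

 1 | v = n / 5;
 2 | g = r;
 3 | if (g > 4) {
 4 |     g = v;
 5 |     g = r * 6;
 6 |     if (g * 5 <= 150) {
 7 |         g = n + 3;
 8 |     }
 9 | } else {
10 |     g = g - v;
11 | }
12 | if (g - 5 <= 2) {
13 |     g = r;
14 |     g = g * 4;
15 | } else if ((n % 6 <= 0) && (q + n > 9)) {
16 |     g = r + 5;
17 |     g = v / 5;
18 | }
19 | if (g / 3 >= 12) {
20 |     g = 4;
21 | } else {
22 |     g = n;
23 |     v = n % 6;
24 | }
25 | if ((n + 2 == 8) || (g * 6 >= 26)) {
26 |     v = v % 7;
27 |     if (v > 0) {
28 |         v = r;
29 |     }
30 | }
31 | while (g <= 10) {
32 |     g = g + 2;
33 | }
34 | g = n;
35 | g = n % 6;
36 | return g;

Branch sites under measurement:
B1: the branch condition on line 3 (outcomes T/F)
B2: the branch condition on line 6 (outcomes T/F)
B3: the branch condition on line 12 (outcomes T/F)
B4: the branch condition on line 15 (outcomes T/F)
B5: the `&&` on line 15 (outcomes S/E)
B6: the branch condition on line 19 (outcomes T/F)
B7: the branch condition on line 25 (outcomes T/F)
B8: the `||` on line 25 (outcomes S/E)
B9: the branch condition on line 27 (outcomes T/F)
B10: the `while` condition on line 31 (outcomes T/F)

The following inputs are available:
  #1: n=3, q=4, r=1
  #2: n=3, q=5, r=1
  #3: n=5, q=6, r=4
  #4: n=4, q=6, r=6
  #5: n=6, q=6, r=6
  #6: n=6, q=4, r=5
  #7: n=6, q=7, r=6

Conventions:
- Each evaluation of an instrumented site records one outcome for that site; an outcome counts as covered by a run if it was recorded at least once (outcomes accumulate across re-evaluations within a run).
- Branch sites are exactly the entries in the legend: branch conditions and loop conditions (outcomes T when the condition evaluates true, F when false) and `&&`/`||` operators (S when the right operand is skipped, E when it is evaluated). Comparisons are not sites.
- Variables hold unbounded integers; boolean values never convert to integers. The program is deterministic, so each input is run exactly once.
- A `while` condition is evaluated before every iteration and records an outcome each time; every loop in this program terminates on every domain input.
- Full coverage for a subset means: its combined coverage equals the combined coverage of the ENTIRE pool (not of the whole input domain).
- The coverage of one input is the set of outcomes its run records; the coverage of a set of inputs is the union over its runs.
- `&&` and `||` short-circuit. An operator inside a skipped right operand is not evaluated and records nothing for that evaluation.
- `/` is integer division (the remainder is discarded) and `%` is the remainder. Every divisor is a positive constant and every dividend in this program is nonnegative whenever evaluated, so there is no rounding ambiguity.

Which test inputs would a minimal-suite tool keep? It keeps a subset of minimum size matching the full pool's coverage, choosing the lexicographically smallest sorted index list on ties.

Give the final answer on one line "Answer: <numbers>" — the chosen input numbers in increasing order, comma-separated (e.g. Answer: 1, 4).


run #1 (n=3, q=4, r=1) runs B1->F, B3->T, B6->F, B8->E, B7->F, B10->T, B10->T, B10->T, B10->T, B10->F; records B1=F, B3=T, B6=F, B7=F, B8=E, B10=T, B10=F
run #2 (n=3, q=5, r=1) runs B1->F, B3->T, B6->F, B8->E, B7->F, B10->T, B10->T, B10->T, B10->T, B10->F; records B1=F, B3=T, B6=F, B7=F, B8=E, B10=T, B10=F
run #3 (n=5, q=6, r=4) runs B1->F, B3->T, B6->F, B8->E, B7->T, B9->T, B10->T, B10->T, B10->T, B10->F; records B1=F, B3=T, B6=F, B7=T, B8=E, B9=T, B10=T, B10=F
run #4 (n=4, q=6, r=6) runs B1->T, B2->F, B3->F, B5->S, B4->F, B6->T, B8->E, B7->F, B10->T, B10->T, B10->T, B10->T, B10->F; records B1=T, B2=F, B3=F, B4=F, B5=S, B6=T, B7=F, B8=E, B10=T, B10=F
run #5 (n=6, q=6, r=6) runs B1->T, B2->F, B3->F, B5->E, B4->T, B6->F, B8->S, B7->T, B9->F, B10->T, B10->T, B10->T, B10->F; records B1=T, B2=F, B3=F, B4=T, B5=E, B6=F, B7=T, B8=S, B9=F, B10=T, B10=F
run #6 (n=6, q=4, r=5) runs B1->T, B2->T, B3->F, B5->E, B4->T, B6->F, B8->S, B7->T, B9->F, B10->T, B10->T, B10->T, B10->F; records B1=T, B2=T, B3=F, B4=T, B5=E, B6=F, B7=T, B8=S, B9=F, B10=T, B10=F
run #7 (n=6, q=7, r=6) runs B1->T, B2->F, B3->F, B5->E, B4->T, B6->F, B8->S, B7->T, B9->F, B10->T, B10->T, B10->T, B10->F; records B1=T, B2=F, B3=F, B4=T, B5=E, B6=F, B7=T, B8=S, B9=F, B10=T, B10=F
together the pool reaches 20 outcomes: B1=T, B1=F, B2=T, B2=F, B3=T, B3=F, B4=T, B4=F, B5=S, B5=E, B6=T, B6=F, B7=T, B7=F, B8=S, B8=E, B9=T, B9=F, B10=T, B10=F
every size-1 subset falls short of the 20 outcomes (best: 11/20)
every size-2 subset falls short of the 20 outcomes (best: 17/20)
the canonical winner is {3, 4, 6}: size 3, full 20-outcome coverage, earliest index list among size-3 covers
Answer: 3, 4, 6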